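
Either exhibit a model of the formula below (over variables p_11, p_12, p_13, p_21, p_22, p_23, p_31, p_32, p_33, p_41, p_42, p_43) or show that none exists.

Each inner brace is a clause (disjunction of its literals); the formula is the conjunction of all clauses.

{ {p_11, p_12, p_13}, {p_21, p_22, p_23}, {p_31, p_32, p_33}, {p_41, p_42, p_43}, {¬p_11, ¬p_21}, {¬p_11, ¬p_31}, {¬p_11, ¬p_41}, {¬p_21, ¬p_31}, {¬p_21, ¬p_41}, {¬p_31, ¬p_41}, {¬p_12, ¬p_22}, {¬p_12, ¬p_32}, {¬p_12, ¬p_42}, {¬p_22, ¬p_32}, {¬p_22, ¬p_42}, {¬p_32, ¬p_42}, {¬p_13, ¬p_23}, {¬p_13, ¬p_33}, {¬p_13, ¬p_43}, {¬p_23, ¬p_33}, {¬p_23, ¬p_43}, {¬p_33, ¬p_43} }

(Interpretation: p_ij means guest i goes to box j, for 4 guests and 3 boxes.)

UNSATISFIABLE

Branch on p_11: set p_11 = False.
Branch on p_12: set p_12 = True.
The clause (¬p_22) is unit, so p_22 = False.
The clause (¬p_32) is unit, so p_32 = False.
The clause (¬p_42) is unit, so p_42 = False.
Branch on p_21: set p_21 = True.
The clause (¬p_31) is unit, so p_31 = False.
The clause (p_33) is unit, so p_33 = True.
The clause (¬p_41) is unit, so p_41 = False.
The clause (p_43) is unit, so p_43 = True.
Now (¬p_43) is unsatisfied and unit — conflict.
So p_21 must be the other value — set p_21 = False.
The clause (p_23) is unit, so p_23 = True.
The clause (¬p_13) is unit, so p_13 = False.
The clause (¬p_33) is unit, so p_33 = False.
The clause (p_31) is unit, so p_31 = True.
The clause (¬p_41) is unit, so p_41 = False.
The clause (p_43) is unit, so p_43 = True.
Now (¬p_43) is unsatisfied and unit — conflict.
Both values of p_21 lead to a conflict.
So p_12 must be the other value — set p_12 = False.
The clause (p_13) is unit, so p_13 = True.
The clause (¬p_23) is unit, so p_23 = False.
The clause (¬p_33) is unit, so p_33 = False.
The clause (¬p_43) is unit, so p_43 = False.
Branch on p_21: set p_21 = True.
The clause (¬p_31) is unit, so p_31 = False.
The clause (p_32) is unit, so p_32 = True.
The clause (¬p_41) is unit, so p_41 = False.
The clause (p_42) is unit, so p_42 = True.
Now (¬p_42) is unsatisfied and unit — conflict.
So p_21 must be the other value — set p_21 = False.
The clause (p_22) is unit, so p_22 = True.
The clause (¬p_32) is unit, so p_32 = False.
The clause (p_31) is unit, so p_31 = True.
The clause (¬p_41) is unit, so p_41 = False.
The clause (p_42) is unit, so p_42 = True.
Now (¬p_42) is unsatisfied and unit — conflict.
Both values of p_21 lead to a conflict.
Both values of p_12 lead to a conflict.
So p_11 must be the other value — set p_11 = True.
The clause (¬p_21) is unit, so p_21 = False.
The clause (¬p_31) is unit, so p_31 = False.
The clause (¬p_41) is unit, so p_41 = False.
Branch on p_22: set p_22 = True.
The clause (¬p_12) is unit, so p_12 = False.
The clause (¬p_32) is unit, so p_32 = False.
The clause (p_33) is unit, so p_33 = True.
The clause (¬p_42) is unit, so p_42 = False.
The clause (p_43) is unit, so p_43 = True.
Now (¬p_43) is unsatisfied and unit — conflict.
So p_22 must be the other value — set p_22 = False.
The clause (p_23) is unit, so p_23 = True.
The clause (¬p_13) is unit, so p_13 = False.
The clause (¬p_33) is unit, so p_33 = False.
The clause (p_32) is unit, so p_32 = True.
The clause (¬p_12) is unit, so p_12 = False.
The clause (¬p_42) is unit, so p_42 = False.
The clause (p_43) is unit, so p_43 = True.
Now (¬p_43) is unsatisfied and unit — conflict.
Both values of p_22 lead to a conflict.
Both values of p_11 lead to a conflict.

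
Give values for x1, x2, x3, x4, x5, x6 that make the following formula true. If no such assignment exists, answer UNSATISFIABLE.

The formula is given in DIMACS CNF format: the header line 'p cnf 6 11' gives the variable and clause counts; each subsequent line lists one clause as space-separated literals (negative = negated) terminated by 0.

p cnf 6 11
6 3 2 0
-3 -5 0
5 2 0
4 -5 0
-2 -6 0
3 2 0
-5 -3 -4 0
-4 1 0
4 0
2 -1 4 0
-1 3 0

x1 ↦ True; x2 ↦ True; x3 ↦ True; x4 ↦ True; x5 ↦ False; x6 ↦ False

(x4) alone gives x4 = True.
(x1) alone gives x1 = True.
(x3) alone gives x3 = True.
(¬x5) alone gives x5 = False.
(x2) alone gives x2 = True.
(¬x6) alone gives x6 = False.
All clauses are satisfied.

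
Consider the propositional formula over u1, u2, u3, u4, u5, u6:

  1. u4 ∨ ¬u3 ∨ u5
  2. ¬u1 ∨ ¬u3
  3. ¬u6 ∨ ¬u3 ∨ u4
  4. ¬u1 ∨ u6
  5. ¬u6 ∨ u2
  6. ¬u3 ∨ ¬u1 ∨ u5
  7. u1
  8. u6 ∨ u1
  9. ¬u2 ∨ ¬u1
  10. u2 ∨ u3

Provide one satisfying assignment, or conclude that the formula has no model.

From the singleton clause (u1), u1 = True.
From the singleton clause (¬u3), u3 = False.
From the singleton clause (u6), u6 = True.
From the singleton clause (u2), u2 = True.
That conflicts with the unit clause (¬u2).

UNSATISFIABLE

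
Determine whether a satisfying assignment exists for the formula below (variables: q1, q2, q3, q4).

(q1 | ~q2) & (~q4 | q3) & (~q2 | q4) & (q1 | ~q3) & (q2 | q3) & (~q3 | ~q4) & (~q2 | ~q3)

Case q1 = 1:
Case q4 = 0:
The clause (~q2) is unit, so q2 = 0.
The clause (q3) is unit, so q3 = 1.
This assignment satisfies each clause.
A satisfying assignment: q1: 1; q2: 0; q3: 1; q4: 0.

Yes, satisfiable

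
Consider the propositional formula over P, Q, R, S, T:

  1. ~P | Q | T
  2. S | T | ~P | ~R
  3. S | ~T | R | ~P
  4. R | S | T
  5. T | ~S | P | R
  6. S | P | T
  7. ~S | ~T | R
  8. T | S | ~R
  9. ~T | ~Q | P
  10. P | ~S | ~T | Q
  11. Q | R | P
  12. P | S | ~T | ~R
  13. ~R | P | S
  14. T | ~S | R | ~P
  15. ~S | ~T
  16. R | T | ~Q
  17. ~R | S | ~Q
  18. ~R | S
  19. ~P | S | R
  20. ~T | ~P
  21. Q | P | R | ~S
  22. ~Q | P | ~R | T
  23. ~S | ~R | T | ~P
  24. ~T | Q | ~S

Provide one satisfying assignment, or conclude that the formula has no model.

P=0; Q=0; R=1; S=1; T=0

Branch on S: set S = 1.
(~T) alone gives T = 0.
Branch on P: set P = 0.
(R) alone gives R = 1.
(~Q) alone gives Q = 0.
Every clause now holds.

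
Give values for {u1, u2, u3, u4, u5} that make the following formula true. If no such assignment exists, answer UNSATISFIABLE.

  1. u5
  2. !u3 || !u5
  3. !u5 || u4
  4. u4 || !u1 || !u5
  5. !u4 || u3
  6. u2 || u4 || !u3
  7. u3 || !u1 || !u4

UNSATISFIABLE

From the singleton clause (u5), u5 = true.
From the singleton clause (!u3), u3 = false.
From the singleton clause (u4), u4 = true.
That conflicts with the unit clause (!u4).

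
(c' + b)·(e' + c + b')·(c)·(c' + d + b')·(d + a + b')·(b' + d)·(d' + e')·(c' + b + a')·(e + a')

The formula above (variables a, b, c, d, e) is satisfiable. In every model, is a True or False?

Suppose a = 1.
From the singleton clause (c), c = 1.
From the singleton clause (b), b = 1.
From the singleton clause (d), d = 1.
From the singleton clause (e'), e = 0.
But (e) is also a unit clause — contradiction.
So every satisfying assignment has a = False.

False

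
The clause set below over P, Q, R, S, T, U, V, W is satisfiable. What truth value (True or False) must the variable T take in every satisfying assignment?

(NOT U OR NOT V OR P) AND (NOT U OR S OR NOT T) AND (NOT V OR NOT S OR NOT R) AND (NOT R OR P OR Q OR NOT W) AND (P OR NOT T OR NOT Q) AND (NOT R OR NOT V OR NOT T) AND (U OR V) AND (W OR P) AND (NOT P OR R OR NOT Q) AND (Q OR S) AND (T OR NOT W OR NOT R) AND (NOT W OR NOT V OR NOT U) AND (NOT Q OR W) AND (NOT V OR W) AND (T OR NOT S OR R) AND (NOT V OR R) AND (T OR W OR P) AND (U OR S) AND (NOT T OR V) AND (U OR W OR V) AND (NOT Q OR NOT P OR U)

False

Suppose T = true.
(V) alone gives V = true.
(NOT R) alone gives R = false.
But (R) is also a unit clause — contradiction.
So every satisfying assignment has T = False.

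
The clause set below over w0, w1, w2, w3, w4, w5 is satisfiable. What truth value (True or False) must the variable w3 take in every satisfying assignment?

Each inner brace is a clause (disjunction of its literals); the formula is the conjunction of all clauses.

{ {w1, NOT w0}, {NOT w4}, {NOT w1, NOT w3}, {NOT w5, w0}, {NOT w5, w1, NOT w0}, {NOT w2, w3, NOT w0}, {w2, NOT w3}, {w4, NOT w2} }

False

Suppose w3 = true.
(NOT w4) alone gives w4 = false.
(NOT w1) alone gives w1 = false.
(NOT w0) alone gives w0 = false.
(NOT w5) alone gives w5 = false.
(w2) alone gives w2 = true.
That conflicts with the unit clause (NOT w2).
So every satisfying assignment has w3 = False.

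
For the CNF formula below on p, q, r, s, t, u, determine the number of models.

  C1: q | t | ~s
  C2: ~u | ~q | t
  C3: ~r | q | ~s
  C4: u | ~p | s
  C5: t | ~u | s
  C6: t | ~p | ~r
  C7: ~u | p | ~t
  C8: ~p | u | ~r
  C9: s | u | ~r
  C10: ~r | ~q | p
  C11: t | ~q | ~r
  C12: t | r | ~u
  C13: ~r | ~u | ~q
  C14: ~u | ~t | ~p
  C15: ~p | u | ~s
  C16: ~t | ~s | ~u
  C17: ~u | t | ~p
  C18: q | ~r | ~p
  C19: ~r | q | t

There are 2^6 = 64 truth assignments over (p, q, r, s, t, u).
Split on p. With p = 1, the clauses containing p are satisfied and ~p drops from the rest; 0 of the 2^5 = 32 assignments to the other variables satisfy what remains.
With p = 0, by the same count on the reduced clause set, 7 assignments work.
(One model: p=F, q=F, r=F, s=F, t=F, u=F.)
Total: 0 + 7 = 7.

7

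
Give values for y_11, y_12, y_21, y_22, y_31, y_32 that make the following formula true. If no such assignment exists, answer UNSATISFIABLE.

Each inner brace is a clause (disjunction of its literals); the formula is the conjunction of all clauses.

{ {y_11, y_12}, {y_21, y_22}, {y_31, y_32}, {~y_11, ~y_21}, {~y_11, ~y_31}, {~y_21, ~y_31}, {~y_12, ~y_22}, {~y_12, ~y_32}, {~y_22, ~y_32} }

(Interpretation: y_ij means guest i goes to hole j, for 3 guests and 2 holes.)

Suppose y_11 = 1.
From the singleton clause (~y_21), y_21 = 0.
From the singleton clause (y_22), y_22 = 1.
From the singleton clause (~y_31), y_31 = 0.
From the singleton clause (y_32), y_32 = 1.
But (~y_32) is also a unit clause — contradiction.
So y_11 must be the other value — set y_11 = 0.
From the singleton clause (y_12), y_12 = 1.
From the singleton clause (~y_22), y_22 = 0.
From the singleton clause (y_21), y_21 = 1.
From the singleton clause (~y_31), y_31 = 0.
From the singleton clause (y_32), y_32 = 1.
But (~y_32) is also a unit clause — contradiction.
Neither y_11 = 1 nor y_11 = 0 works.

UNSATISFIABLE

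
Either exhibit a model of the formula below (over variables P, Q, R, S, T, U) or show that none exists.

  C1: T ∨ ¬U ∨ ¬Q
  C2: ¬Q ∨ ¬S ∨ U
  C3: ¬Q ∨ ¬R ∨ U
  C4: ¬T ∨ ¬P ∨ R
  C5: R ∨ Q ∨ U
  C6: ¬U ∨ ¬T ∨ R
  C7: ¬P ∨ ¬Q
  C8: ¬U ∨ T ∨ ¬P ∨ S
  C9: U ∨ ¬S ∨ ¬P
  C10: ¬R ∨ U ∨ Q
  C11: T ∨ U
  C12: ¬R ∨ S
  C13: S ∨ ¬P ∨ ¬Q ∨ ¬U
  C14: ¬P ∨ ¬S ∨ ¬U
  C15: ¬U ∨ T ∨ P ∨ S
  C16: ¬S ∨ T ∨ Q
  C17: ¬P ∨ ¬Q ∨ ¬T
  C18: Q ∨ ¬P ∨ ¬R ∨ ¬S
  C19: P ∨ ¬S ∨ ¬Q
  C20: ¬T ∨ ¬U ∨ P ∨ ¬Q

P=False; Q=True; R=False; S=False; T=True; U=False

Suppose P = False.
Suppose T = True.
Suppose U = False.
Suppose Q = True.
The clause (¬S) is unit, so S = False.
The clause (¬R) is unit, so R = False.
Every clause now holds.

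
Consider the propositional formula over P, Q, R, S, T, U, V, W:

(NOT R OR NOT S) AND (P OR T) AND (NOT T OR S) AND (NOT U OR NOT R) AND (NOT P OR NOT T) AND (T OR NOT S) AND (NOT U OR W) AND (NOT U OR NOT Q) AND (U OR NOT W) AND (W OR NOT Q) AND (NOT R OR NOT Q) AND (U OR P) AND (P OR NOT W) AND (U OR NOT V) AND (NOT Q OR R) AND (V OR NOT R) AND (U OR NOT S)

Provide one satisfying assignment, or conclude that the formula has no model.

P: true, Q: false, R: false, S: false, T: false, U: true, V: false, W: true

Branch on R: set R = false.
Unit clause (NOT Q) forces Q = false.
Branch on P: set P = true.
Unit clause (NOT T) forces T = false.
Unit clause (NOT S) forces S = false.
Branch on U: set U = true.
Unit clause (W) forces W = true.
All clauses hold; V can take either value.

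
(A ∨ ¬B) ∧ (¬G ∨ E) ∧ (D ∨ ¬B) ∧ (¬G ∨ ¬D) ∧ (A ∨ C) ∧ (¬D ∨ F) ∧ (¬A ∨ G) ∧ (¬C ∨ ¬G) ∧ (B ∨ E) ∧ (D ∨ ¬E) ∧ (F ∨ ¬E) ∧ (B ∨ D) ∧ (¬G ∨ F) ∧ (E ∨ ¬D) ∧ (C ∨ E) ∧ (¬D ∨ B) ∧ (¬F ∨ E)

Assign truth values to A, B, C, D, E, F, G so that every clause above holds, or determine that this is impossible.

Case A = True:
From the singleton clause (G), G = True.
From the singleton clause (E), E = True.
From the singleton clause (¬D), D = False.
That conflicts with the unit clause (D).
Backtrack on A: now try A = False.
From the singleton clause (¬B), B = False.
From the singleton clause (C), C = True.
From the singleton clause (¬G), G = False.
From the singleton clause (E), E = True.
From the singleton clause (D), D = True.
That conflicts with the unit clause (¬D).
Both values of A lead to a conflict.

UNSATISFIABLE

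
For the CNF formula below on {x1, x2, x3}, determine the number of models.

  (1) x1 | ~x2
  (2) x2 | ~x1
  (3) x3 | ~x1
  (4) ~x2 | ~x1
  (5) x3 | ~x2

There are 2^3 = 8 truth assignments over (x1, x2, x3).
Check each against the 5 clauses (columns in the order x1, x2, x3):
  F F F  ✓ satisfies all
  F F T  ✓ satisfies all
  F T F  ✗ fails (x1 | ~x2)
  F T T  ✗ fails (x1 | ~x2)
  T F F  ✗ fails (x2 | ~x1)
  T F T  ✗ fails (x2 | ~x1)
  T T F  ✗ fails (x3 | ~x1)
  T T T  ✗ fails (~x2 | ~x1)
2 of the 8 rows are models.

2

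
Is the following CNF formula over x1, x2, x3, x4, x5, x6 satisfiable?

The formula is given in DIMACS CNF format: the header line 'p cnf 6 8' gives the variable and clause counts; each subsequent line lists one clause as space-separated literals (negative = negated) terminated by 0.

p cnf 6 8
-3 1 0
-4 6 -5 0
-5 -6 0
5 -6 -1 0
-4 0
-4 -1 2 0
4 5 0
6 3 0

Satisfiable

The clause (¬x4) is unit, so x4 = False.
The clause (x5) is unit, so x5 = True.
The clause (¬x6) is unit, so x6 = False.
The clause (x3) is unit, so x3 = True.
The clause (x1) is unit, so x1 = True.
All clauses hold; x2 can take either value.
A satisfying assignment: x1: True; x2: True; x3: True; x4: False; x5: True; x6: False.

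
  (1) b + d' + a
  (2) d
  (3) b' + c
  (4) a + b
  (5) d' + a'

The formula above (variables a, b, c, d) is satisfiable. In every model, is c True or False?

True

Suppose c = 0.
(d) alone gives d = 1.
(b') alone gives b = 0.
(a) alone gives a = 1.
That conflicts with the unit clause (a').
So every satisfying assignment has c = True.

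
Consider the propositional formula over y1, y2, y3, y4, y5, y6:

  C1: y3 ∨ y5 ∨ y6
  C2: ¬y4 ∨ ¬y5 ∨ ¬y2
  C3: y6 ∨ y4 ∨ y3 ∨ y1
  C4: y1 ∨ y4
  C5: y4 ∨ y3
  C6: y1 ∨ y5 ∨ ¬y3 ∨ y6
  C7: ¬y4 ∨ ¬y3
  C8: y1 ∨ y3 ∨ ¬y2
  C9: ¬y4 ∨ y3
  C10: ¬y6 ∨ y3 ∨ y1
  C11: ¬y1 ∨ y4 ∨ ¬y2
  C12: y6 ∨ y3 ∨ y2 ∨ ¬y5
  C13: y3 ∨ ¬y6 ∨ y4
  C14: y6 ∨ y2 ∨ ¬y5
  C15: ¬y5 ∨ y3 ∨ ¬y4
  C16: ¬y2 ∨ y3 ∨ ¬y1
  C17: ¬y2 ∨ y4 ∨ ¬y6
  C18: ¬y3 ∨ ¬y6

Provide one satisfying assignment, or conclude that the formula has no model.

Branch on y1: set y1 = True.
Branch on y4: set y4 = False.
From the singleton clause (y3), y3 = True.
From the singleton clause (¬y2), y2 = False.
From the singleton clause (¬y6), y6 = False.
From the singleton clause (¬y5), y5 = False.
This assignment satisfies each clause.

y1=True; y2=False; y3=True; y4=False; y5=False; y6=False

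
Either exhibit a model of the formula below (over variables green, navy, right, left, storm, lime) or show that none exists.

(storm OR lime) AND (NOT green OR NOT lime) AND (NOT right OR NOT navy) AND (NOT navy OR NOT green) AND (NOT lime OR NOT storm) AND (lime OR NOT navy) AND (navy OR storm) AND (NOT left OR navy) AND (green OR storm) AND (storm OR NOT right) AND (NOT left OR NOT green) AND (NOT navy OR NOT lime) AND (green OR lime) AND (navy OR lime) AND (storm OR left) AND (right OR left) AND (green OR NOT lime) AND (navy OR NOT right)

Branch on storm: set storm = true.
The clause (NOT lime) is unit, so lime = false.
The clause (NOT navy) is unit, so navy = false.
That conflicts with the unit clause (navy).
That branch fails; take storm = false instead.
The clause (lime) is unit, so lime = true.
The clause (NOT green) is unit, so green = false.
That conflicts with the unit clause (green).
Neither storm = true nor storm = false works.

UNSATISFIABLE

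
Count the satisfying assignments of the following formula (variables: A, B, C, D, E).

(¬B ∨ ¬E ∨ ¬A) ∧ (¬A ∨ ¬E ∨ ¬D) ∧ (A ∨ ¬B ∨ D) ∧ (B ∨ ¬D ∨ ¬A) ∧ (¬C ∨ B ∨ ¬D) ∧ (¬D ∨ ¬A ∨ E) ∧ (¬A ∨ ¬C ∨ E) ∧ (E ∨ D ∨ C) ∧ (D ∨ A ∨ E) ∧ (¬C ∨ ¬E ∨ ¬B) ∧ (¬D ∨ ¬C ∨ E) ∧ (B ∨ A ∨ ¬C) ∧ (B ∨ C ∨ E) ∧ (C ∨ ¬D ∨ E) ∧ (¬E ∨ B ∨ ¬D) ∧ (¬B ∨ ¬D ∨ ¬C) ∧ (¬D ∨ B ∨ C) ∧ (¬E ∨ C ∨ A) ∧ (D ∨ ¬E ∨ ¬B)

There are 2^5 = 32 truth assignments over (A, B, C, D, E).
Split on E. With E = True, the clauses containing E are satisfied and ¬E drops from the rest; 2 of the 2^4 = 16 assignments to the other variables satisfy what remains.
With E = False, by the same count on the reduced clause set, 0 assignments work.
Total: 2 + 0 = 2.

2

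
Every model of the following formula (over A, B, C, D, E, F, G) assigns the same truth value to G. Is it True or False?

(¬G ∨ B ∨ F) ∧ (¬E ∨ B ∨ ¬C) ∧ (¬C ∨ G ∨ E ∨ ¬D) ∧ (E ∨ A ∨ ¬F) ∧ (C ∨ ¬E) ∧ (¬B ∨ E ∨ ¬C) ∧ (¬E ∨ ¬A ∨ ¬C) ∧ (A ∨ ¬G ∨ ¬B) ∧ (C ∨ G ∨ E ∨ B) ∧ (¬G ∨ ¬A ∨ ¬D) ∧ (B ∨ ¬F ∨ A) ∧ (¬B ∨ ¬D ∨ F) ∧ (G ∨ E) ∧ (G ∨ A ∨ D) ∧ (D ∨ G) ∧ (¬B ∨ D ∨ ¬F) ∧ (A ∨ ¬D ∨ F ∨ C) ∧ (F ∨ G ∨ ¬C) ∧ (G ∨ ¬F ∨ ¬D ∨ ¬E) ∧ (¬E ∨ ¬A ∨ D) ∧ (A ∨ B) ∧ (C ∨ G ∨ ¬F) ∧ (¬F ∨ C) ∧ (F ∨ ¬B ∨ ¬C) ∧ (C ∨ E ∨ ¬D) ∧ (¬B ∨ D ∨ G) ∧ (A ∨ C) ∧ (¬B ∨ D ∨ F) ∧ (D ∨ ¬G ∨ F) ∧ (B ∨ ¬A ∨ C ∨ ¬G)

True

Suppose G = False.
(E) alone gives E = True.
(C) alone gives C = True.
(B) alone gives B = True.
(¬A) alone gives A = False.
(D) alone gives D = True.
(F) alone gives F = True.
Now (¬F) is unsatisfied and unit — conflict.
So every satisfying assignment has G = True.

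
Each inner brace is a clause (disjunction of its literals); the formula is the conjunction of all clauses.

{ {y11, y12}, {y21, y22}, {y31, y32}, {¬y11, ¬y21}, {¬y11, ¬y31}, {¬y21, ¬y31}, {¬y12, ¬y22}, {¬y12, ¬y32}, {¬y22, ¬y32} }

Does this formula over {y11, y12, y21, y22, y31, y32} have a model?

Unsatisfiable

Try y11 = True.
The clause (¬y21) is unit, so y21 = False.
The clause (y22) is unit, so y22 = True.
The clause (¬y31) is unit, so y31 = False.
The clause (y32) is unit, so y32 = True.
But (¬y32) is also a unit clause — contradiction.
That branch fails; take y11 = False instead.
The clause (y12) is unit, so y12 = True.
The clause (¬y22) is unit, so y22 = False.
The clause (y21) is unit, so y21 = True.
The clause (¬y31) is unit, so y31 = False.
The clause (y32) is unit, so y32 = True.
But (¬y32) is also a unit clause — contradiction.
Both values of y11 lead to a conflict.
No assignment satisfies every clause.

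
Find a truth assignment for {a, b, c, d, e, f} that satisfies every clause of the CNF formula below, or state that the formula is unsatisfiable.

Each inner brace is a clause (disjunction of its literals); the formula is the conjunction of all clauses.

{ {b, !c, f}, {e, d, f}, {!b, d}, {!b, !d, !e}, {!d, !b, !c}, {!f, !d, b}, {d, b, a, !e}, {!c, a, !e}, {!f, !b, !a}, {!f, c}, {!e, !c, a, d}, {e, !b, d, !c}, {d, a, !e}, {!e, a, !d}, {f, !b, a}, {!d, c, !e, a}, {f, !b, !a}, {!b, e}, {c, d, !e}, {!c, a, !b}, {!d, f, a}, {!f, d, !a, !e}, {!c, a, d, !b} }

Try b = false.
Try c = true.
Unit clause (f) forces f = true.
Unit clause (!d) forces d = false.
Try a = false.
Unit clause (!e) forces e = false.
Every clause now holds.

a=false, b=false, c=true, d=false, e=false, f=true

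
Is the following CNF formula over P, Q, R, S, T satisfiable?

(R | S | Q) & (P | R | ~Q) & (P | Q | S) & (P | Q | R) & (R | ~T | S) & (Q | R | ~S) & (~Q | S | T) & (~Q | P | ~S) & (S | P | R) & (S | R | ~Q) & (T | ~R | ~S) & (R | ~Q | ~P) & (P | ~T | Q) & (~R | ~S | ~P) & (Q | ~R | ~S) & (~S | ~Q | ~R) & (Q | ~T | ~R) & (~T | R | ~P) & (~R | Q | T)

Satisfiable

Try R = 1.
Try T = 1.
From the singleton clause (Q), Q = 1.
From the singleton clause (~S), S = 0.
Every clause is now satisfied; P is unconstrained.
A satisfying assignment: P: 0, Q: 1, R: 1, S: 0, T: 1.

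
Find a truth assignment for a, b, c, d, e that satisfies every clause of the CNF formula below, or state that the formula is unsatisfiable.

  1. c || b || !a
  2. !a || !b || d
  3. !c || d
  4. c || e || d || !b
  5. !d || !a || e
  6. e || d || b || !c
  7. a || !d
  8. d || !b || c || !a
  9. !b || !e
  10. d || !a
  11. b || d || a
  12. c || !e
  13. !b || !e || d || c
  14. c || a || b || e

a ↦ true,  b ↦ false,  c ↦ true,  d ↦ true,  e ↦ true

Try c = true.
Unit clause (d) forces d = true.
Unit clause (a) forces a = true.
Unit clause (e) forces e = true.
Unit clause (!b) forces b = false.
This assignment satisfies each clause.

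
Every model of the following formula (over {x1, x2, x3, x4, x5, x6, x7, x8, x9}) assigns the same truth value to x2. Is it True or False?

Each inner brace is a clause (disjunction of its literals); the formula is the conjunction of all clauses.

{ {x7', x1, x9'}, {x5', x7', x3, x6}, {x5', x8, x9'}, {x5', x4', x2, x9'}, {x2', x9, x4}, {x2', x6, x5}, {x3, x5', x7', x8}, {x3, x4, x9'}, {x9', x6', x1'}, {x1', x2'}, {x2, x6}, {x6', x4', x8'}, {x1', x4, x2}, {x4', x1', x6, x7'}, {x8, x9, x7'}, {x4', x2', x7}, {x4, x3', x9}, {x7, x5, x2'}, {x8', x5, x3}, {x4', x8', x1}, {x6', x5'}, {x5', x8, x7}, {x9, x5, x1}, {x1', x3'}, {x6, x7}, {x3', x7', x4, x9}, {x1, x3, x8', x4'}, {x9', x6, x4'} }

False

Suppose x2 = 1.
From the singleton clause (x1'), x1 = 0.
Branch on x7: set x7 = 0.
From the singleton clause (x4'), x4 = 0.
From the singleton clause (x9), x9 = 1.
From the singleton clause (x3), x3 = 1.
From the singleton clause (x5), x5 = 1.
From the singleton clause (x8), x8 = 1.
From the singleton clause (x6'), x6 = 0.
That conflicts with the unit clause (x6).
Undo x7 and try x7 = 1.
From the singleton clause (x9'), x9 = 0.
From the singleton clause (x4), x4 = 1.
From the singleton clause (x8), x8 = 1.
That conflicts with the unit clause (x8').
Either choice for x7 ends in contradiction.
So every satisfying assignment has x2 = False.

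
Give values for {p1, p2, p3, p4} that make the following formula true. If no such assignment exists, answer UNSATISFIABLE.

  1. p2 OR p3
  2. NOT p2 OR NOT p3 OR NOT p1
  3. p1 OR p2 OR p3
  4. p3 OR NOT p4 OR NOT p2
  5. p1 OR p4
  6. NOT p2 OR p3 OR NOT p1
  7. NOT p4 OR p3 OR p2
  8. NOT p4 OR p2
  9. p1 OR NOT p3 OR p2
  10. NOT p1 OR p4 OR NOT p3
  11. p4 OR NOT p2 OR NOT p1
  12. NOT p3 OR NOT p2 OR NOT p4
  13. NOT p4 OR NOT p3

Try p2 = true.
Try p3 = false.
From the singleton clause (NOT p4), p4 = false.
From the singleton clause (p1), p1 = true.
But (NOT p1) is also a unit clause — contradiction.
Undo p3 and try p3 = true.
From the singleton clause (NOT p1), p1 = false.
From the singleton clause (p4), p4 = true.
But (NOT p4) is also a unit clause — contradiction.
Either choice for p3 ends in contradiction.
Undo p2 and try p2 = false.
From the singleton clause (p3), p3 = true.
From the singleton clause (NOT p4), p4 = false.
From the singleton clause (p1), p1 = true.
But (NOT p1) is also a unit clause — contradiction.
Either choice for p2 ends in contradiction.

UNSATISFIABLE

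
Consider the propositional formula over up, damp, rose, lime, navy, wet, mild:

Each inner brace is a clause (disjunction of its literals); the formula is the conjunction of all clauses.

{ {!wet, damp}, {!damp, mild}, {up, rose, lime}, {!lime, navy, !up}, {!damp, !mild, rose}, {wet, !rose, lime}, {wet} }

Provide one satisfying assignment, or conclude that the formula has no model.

up=false; damp=true; rose=true; lime=false; navy=true; wet=true; mild=true

(wet) alone gives wet = true.
(damp) alone gives damp = true.
(mild) alone gives mild = true.
(rose) alone gives rose = true.
Suppose lime = false.
Every clause is now satisfied; up, navy are unconstrained.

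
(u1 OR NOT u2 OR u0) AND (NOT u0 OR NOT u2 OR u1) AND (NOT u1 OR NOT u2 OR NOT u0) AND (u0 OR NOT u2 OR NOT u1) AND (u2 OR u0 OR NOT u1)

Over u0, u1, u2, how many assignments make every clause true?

There are 2^3 = 8 truth assignments over (u0, u1, u2).
Split on u1. With u1 = true, the clauses containing u1 are satisfied and NOT u1 drops from the rest; 1 of the 2^2 = 4 assignments to the other variables satisfy what remains.
With u1 = false, by the same count on the reduced clause set, 2 assignments work.
(One model: u0=F, u1=F, u2=F.)
Total: 1 + 2 = 3.

3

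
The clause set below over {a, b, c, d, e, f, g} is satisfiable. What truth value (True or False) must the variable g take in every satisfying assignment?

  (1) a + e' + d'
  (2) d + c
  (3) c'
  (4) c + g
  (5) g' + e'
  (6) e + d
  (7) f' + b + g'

Suppose g = 0.
From the singleton clause (c'), c = 0.
Now (c) is unsatisfied and unit — conflict.
So every satisfying assignment has g = True.

True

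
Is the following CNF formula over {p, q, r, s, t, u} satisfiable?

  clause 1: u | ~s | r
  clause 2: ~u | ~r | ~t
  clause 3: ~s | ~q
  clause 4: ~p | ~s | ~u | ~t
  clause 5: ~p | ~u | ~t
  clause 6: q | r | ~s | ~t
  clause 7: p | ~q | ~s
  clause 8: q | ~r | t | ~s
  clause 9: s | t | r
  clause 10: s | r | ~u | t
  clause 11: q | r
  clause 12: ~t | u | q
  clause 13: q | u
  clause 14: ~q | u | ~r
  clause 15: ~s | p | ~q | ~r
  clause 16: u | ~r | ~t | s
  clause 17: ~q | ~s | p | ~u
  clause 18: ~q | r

Suppose s = 0.
Suppose t = 0.
Unit clause (r) forces r = 1.
Suppose q = 1.
Unit clause (u) forces u = 1.
All clauses hold; p can take either value.
A satisfying assignment: p: 0,  q: 1,  r: 1,  s: 0,  t: 0,  u: 1.

Satisfiable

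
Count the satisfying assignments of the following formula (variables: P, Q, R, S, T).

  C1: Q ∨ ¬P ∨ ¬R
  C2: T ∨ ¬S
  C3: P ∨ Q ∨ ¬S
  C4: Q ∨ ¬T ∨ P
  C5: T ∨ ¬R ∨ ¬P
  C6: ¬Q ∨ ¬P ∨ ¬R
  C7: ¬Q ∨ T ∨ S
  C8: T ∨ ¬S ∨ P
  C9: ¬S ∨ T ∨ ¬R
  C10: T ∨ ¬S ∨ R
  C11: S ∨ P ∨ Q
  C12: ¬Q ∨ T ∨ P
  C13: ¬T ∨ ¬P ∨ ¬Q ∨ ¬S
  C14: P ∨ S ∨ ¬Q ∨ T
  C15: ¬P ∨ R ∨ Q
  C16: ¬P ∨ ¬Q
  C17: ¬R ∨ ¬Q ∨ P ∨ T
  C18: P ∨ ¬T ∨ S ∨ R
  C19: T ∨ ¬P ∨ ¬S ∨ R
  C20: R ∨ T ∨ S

3

There are 2^5 = 32 truth assignments over (P, Q, R, S, T).
Split on S. With S = True, the clauses containing S are satisfied and ¬S drops from the rest; 2 of the 2^4 = 16 assignments to the other variables satisfy what remains.
With S = False, by the same count on the reduced clause set, 1 assignment works.
(One model: P=F, Q=T, R=F, S=T, T=T.)
Total: 2 + 1 = 3.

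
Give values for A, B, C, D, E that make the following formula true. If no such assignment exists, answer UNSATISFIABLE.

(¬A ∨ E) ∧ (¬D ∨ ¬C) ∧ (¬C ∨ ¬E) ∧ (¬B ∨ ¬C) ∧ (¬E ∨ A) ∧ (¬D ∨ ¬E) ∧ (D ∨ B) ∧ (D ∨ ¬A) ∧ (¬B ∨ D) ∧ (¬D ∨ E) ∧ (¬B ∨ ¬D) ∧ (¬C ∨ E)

UNSATISFIABLE

Try A = False.
Unit clause (¬E) forces E = False.
Unit clause (¬D) forces D = False.
Unit clause (B) forces B = True.
But (¬B) is also a unit clause — contradiction.
That branch fails; take A = True instead.
Unit clause (E) forces E = True.
Unit clause (¬C) forces C = False.
Unit clause (¬D) forces D = False.
But (D) is also a unit clause — contradiction.
Either choice for A ends in contradiction.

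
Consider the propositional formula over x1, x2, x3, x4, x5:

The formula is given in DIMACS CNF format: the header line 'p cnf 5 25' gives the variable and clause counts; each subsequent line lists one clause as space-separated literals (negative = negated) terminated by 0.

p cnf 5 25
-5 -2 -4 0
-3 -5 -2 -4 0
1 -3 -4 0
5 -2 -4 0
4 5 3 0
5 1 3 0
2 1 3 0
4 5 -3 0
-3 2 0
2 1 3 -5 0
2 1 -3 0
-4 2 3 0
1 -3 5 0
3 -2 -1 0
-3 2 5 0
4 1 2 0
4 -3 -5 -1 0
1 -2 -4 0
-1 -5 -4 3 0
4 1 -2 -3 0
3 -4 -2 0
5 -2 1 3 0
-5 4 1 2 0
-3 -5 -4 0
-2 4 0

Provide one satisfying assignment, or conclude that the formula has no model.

x1: True,  x2: False,  x3: False,  x4: False,  x5: True

Case x3 = False:
Case x4 = False:
Unit clause (x5) forces x5 = True.
Unit clause (¬x2) forces x2 = False.
Unit clause (x1) forces x1 = True.
This assignment satisfies each clause.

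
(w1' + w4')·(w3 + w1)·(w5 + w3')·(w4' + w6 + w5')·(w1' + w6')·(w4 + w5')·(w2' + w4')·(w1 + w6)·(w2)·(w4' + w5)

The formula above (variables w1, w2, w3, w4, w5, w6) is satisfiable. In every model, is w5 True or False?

False

Suppose w5 = 1.
The clause (w4) is unit, so w4 = 1.
The clause (w1') is unit, so w1 = 0.
The clause (w3) is unit, so w3 = 1.
The clause (w6) is unit, so w6 = 1.
The clause (w2') is unit, so w2 = 0.
But (w2) is also a unit clause — contradiction.
So every satisfying assignment has w5 = False.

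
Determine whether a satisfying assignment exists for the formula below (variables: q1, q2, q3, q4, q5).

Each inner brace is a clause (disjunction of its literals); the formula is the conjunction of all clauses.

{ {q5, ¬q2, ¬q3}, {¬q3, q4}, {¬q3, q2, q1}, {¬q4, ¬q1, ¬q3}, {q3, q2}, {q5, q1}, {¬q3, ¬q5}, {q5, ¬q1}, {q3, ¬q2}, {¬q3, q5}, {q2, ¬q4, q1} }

Case q3 = False:
From the singleton clause (q2), q2 = True.
But (¬q2) is also a unit clause — contradiction.
Backtrack on q3: now try q3 = True.
From the singleton clause (q4), q4 = True.
From the singleton clause (¬q1), q1 = False.
From the singleton clause (q2), q2 = True.
From the singleton clause (q5), q5 = True.
But (¬q5) is also a unit clause — contradiction.
Neither q3 = True nor q3 = False works.
No assignment satisfies every clause.

No, unsatisfiable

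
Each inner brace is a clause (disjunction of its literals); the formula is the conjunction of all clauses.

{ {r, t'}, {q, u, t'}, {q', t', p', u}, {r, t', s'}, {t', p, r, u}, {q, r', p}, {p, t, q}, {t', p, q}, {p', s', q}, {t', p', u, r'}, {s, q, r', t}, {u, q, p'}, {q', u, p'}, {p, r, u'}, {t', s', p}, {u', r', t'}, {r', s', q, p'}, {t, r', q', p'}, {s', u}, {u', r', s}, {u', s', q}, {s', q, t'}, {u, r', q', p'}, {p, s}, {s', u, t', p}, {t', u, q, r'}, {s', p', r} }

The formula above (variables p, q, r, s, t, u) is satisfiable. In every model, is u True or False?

Suppose u = 0.
The clause (s') is unit, so s = 0.
The clause (p) is unit, so p = 1.
The clause (q) is unit, so q = 1.
Now (q') is unsatisfied and unit — conflict.
So every satisfying assignment has u = True.

True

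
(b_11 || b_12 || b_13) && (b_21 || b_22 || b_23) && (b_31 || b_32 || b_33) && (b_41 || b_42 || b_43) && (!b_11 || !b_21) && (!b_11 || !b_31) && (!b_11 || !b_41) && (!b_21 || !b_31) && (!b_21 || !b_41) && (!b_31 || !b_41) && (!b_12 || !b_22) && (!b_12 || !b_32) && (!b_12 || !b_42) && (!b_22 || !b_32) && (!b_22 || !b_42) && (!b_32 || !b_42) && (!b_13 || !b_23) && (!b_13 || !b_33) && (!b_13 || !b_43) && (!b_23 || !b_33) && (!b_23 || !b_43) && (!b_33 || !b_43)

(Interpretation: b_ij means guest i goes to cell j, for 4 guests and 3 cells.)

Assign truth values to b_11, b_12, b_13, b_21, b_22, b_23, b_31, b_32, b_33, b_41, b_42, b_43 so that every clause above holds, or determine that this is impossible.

Suppose b_11 = false.
Suppose b_12 = true.
Unit clause (!b_22) forces b_22 = false.
Unit clause (!b_32) forces b_32 = false.
Unit clause (!b_42) forces b_42 = false.
Suppose b_21 = true.
Unit clause (!b_31) forces b_31 = false.
Unit clause (b_33) forces b_33 = true.
Unit clause (!b_41) forces b_41 = false.
Unit clause (b_43) forces b_43 = true.
Now (!b_43) is unsatisfied and unit — conflict.
Undo b_21 and try b_21 = false.
Unit clause (b_23) forces b_23 = true.
Unit clause (!b_13) forces b_13 = false.
Unit clause (!b_33) forces b_33 = false.
Unit clause (b_31) forces b_31 = true.
Unit clause (!b_41) forces b_41 = false.
Unit clause (b_43) forces b_43 = true.
Now (!b_43) is unsatisfied and unit — conflict.
Neither b_21 = true nor b_21 = false works.
Undo b_12 and try b_12 = false.
Unit clause (b_13) forces b_13 = true.
Unit clause (!b_23) forces b_23 = false.
Unit clause (!b_33) forces b_33 = false.
Unit clause (!b_43) forces b_43 = false.
Suppose b_21 = true.
Unit clause (!b_31) forces b_31 = false.
Unit clause (b_32) forces b_32 = true.
Unit clause (!b_41) forces b_41 = false.
Unit clause (b_42) forces b_42 = true.
Now (!b_42) is unsatisfied and unit — conflict.
Undo b_21 and try b_21 = false.
Unit clause (b_22) forces b_22 = true.
Unit clause (!b_32) forces b_32 = false.
Unit clause (b_31) forces b_31 = true.
Unit clause (!b_41) forces b_41 = false.
Unit clause (b_42) forces b_42 = true.
Now (!b_42) is unsatisfied and unit — conflict.
Neither b_21 = true nor b_21 = false works.
Neither b_12 = true nor b_12 = false works.
Undo b_11 and try b_11 = true.
Unit clause (!b_21) forces b_21 = false.
Unit clause (!b_31) forces b_31 = false.
Unit clause (!b_41) forces b_41 = false.
Suppose b_22 = true.
Unit clause (!b_12) forces b_12 = false.
Unit clause (!b_32) forces b_32 = false.
Unit clause (b_33) forces b_33 = true.
Unit clause (!b_42) forces b_42 = false.
Unit clause (b_43) forces b_43 = true.
Now (!b_43) is unsatisfied and unit — conflict.
Undo b_22 and try b_22 = false.
Unit clause (b_23) forces b_23 = true.
Unit clause (!b_13) forces b_13 = false.
Unit clause (!b_33) forces b_33 = false.
Unit clause (b_32) forces b_32 = true.
Unit clause (!b_12) forces b_12 = false.
Unit clause (!b_42) forces b_42 = false.
Unit clause (b_43) forces b_43 = true.
Now (!b_43) is unsatisfied and unit — conflict.
Neither b_22 = true nor b_22 = false works.
Neither b_11 = true nor b_11 = false works.

UNSATISFIABLE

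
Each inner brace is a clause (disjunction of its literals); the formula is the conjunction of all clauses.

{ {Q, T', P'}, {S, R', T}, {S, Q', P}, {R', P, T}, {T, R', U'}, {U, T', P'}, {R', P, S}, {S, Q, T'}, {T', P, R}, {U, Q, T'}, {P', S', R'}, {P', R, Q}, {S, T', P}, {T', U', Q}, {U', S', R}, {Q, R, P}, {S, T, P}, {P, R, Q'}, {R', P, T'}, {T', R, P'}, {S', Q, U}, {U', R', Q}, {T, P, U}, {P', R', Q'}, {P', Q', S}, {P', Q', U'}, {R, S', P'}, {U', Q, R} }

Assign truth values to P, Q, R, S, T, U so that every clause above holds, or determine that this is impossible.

Branch on Q: set Q = 1.
Branch on S: set S = 1.
Branch on P: set P = 0.
Unit clause (R) forces R = 1.
Unit clause (T) forces T = 1.
But (T') is also a unit clause — contradiction.
So P must be the other value — set P = 1.
Unit clause (R') forces R = 0.
But (R) is also a unit clause — contradiction.
Either choice for P ends in contradiction.
So S must be the other value — set S = 0.
Unit clause (P) forces P = 1.
But (P') is also a unit clause — contradiction.
Either choice for S ends in contradiction.
So Q must be the other value — set Q = 0.
Branch on T: set T = 0.
Branch on S: set S = 1.
Unit clause (U) forces U = 1.
Unit clause (R') forces R = 0.
But (R) is also a unit clause — contradiction.
So S must be the other value — set S = 0.
Unit clause (R') forces R = 0.
Unit clause (P') forces P = 0.
But (P) is also a unit clause — contradiction.
Either choice for S ends in contradiction.
So T must be the other value — set T = 1.
Unit clause (P') forces P = 0.
Unit clause (S) forces S = 1.
Unit clause (R) forces R = 1.
But (R') is also a unit clause — contradiction.
Either choice for T ends in contradiction.
Either choice for Q ends in contradiction.

UNSATISFIABLE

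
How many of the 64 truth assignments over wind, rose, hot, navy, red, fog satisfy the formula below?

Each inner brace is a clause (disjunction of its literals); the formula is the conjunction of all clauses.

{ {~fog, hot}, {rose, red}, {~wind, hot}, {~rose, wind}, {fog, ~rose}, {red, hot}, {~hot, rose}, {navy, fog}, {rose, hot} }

There are 2^6 = 64 truth assignments over (wind, rose, hot, navy, red, fog).
Split on wind. With wind = 1, the clauses containing wind are satisfied and ~wind drops from the rest; 4 of the 2^5 = 32 assignments to the other variables satisfy what remains.
With wind = 0, by the same count on the reduced clause set, 0 assignments work.
(One model: wind=T, rose=T, hot=T, navy=F, red=F, fog=T.)
Total: 4 + 0 = 4.

4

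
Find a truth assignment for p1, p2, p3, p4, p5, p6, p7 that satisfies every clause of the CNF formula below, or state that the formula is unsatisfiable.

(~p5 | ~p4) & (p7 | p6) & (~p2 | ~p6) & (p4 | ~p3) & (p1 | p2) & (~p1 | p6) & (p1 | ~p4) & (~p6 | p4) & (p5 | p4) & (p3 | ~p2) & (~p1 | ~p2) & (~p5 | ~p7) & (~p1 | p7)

Branch on p5: set p5 = 0.
From the singleton clause (p4), p4 = 1.
From the singleton clause (p1), p1 = 1.
From the singleton clause (p6), p6 = 1.
From the singleton clause (~p2), p2 = 0.
From the singleton clause (p7), p7 = 1.
Every clause is now satisfied; p3 is unconstrained.

p1: 1,  p2: 0,  p3: 0,  p4: 1,  p5: 0,  p6: 1,  p7: 1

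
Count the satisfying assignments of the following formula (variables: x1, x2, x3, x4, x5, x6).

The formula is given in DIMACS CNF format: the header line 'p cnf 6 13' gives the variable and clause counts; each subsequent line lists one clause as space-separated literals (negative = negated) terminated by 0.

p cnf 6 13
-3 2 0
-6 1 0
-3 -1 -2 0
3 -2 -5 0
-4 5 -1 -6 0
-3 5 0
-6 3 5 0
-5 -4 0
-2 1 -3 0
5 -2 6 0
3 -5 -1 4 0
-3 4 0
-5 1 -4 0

5

There are 2^6 = 64 truth assignments over (x1, x2, x3, x4, x5, x6).
Split on x4. With x4 = True, the clauses containing x4 are satisfied and ¬x4 drops from the rest; 2 of the 2^5 = 32 assignments to the other variables satisfy what remains.
With x4 = False, by the same count on the reduced clause set, 3 assignments work.
(One model: x1=F, x2=F, x3=F, x4=F, x5=F, x6=F.)
Total: 2 + 3 = 5.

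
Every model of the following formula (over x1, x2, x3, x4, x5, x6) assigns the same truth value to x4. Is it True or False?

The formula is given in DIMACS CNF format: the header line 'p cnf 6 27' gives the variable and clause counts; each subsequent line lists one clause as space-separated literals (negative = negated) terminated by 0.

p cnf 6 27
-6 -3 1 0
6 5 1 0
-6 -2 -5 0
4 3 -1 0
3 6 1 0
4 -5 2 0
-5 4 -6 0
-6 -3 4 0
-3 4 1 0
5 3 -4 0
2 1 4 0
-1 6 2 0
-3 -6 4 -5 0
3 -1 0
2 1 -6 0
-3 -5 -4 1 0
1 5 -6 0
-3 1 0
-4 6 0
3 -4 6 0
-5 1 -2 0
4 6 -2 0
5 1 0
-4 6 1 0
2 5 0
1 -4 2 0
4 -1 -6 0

Suppose x4 = False.
Case x3 = True:
From the singleton clause (¬x6), x6 = False.
From the singleton clause (x1), x1 = True.
From the singleton clause (x2), x2 = True.
That conflicts with the unit clause (¬x2).
That branch fails; take x3 = False instead.
From the singleton clause (¬x1), x1 = False.
From the singleton clause (x6), x6 = True.
From the singleton clause (¬x5), x5 = False.
That conflicts with the unit clause (x5).
Both values of x3 lead to a conflict.
So every satisfying assignment has x4 = True.

True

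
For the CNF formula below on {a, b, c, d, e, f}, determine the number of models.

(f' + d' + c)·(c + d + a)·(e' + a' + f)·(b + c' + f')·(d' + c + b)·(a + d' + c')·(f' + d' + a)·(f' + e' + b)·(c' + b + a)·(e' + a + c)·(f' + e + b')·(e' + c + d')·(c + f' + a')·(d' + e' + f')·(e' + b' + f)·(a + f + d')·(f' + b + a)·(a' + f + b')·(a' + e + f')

There are 2^6 = 64 truth assignments over (a, b, c, d, e, f).
Split on c. With c = 1, the clauses containing c are satisfied and c' drops from the rest; 5 of the 2^5 = 32 assignments to the other variables satisfy what remains.
With c = 0, by the same count on the reduced clause set, 1 assignment works.
(One model: a=F, b=T, c=T, d=F, e=F, f=F.)
Total: 5 + 1 = 6.

6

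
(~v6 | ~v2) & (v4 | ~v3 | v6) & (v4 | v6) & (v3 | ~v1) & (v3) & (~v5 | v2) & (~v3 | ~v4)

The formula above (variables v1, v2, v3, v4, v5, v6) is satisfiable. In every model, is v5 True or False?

Suppose v5 = 1.
(v3) alone gives v3 = 1.
(v2) alone gives v2 = 1.
(~v6) alone gives v6 = 0.
(v4) alone gives v4 = 1.
That conflicts with the unit clause (~v4).
So every satisfying assignment has v5 = False.

False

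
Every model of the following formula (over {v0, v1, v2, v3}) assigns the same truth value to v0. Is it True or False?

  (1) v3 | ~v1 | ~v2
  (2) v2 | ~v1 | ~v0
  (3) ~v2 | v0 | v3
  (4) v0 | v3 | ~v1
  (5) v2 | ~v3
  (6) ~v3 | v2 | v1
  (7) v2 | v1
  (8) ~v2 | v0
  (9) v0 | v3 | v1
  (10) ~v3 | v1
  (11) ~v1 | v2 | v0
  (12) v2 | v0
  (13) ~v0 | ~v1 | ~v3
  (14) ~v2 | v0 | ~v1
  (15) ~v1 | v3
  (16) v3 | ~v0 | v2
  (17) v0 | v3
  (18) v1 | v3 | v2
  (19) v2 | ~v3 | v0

True

Suppose v0 = 0.
Unit clause (~v2) forces v2 = 0.
That conflicts with the unit clause (v2).
So every satisfying assignment has v0 = True.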